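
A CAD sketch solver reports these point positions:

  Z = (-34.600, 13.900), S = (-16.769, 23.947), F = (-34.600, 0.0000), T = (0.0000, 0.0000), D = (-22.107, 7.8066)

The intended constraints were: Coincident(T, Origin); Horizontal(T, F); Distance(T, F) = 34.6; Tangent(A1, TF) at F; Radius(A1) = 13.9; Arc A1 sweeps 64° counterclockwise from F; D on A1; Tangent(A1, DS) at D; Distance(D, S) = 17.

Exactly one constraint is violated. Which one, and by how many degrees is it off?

Tangent(A1, DS) at D — off by 7.70°.

T = (0.00, 0.00) ✓; T.y = 0.00, F.y = 0.00 ✓; |TF| = 34.60 ✓; ∠(ZF, FT) = 90.00° ✓; |ZF| = 13.90 ✓; bearing(Z→D) − bearing(Z→F) = 64.00° ✓; |ZD| = 13.90 ✓; ∠(ZD, DS) = 82.30° ✗; |DS| = 17.00 ✓.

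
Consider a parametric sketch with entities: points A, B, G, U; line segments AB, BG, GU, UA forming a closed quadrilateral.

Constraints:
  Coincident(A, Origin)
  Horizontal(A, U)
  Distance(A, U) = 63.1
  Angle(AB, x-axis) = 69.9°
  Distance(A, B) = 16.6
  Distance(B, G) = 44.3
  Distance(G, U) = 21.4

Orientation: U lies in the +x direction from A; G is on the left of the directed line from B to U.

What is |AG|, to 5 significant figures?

52.768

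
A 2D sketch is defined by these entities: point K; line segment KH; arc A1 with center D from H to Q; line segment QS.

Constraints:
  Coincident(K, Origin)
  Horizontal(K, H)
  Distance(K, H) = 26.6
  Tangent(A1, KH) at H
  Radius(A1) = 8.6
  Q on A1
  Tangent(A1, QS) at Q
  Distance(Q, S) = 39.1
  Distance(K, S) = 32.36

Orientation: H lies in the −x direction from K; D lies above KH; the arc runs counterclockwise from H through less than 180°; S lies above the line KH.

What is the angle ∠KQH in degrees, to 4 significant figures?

148.1°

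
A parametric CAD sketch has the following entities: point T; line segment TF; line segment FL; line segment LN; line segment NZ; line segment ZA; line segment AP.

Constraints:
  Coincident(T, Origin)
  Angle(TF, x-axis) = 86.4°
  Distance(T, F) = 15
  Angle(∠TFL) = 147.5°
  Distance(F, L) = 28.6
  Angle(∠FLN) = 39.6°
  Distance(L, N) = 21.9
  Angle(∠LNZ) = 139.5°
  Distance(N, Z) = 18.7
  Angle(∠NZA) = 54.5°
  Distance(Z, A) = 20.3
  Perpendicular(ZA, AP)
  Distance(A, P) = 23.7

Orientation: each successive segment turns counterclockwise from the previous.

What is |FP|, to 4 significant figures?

26.70

∠NZA = 54.5° gives ZA at 65.30° from the x-axis; with |ZA| = 20.3, A = (0.8300, 20.70). ZA is perpendicular to AP, so AP runs at 155.3°; with |AP| = 23.7, P = (-20.70, 30.61). Then |FP| = |P − F| = 26.70.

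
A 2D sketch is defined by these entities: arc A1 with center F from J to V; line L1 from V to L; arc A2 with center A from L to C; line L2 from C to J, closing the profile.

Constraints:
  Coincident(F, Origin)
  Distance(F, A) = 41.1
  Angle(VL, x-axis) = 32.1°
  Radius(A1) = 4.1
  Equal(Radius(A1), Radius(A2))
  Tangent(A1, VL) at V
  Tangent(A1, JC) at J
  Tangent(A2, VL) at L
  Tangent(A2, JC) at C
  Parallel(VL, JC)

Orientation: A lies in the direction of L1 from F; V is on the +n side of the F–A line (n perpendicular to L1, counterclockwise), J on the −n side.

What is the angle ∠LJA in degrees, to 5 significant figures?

5.5863°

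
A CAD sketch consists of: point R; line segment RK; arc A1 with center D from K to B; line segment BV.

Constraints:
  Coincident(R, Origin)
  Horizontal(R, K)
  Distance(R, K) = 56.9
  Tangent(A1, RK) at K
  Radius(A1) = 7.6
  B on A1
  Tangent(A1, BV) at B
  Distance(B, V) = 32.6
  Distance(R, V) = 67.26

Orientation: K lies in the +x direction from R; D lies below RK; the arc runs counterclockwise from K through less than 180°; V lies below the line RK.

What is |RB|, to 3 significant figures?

50.1

R is at the origin; RK is horizontal with |RK| = 56.9 and K on the +x side, so K = (56.9, 0.00). Tangency of A1 to RK means the radius DK is perpendicular to RK, so D = K + (0, -7.6) = (56.9, -7.60). Since DB ⟂ BV (tangency), |DV| = √(7.6² + 32.6²) = 33.5 regardless of where B sits on A1. So V lies on both circle(R, 67.26) and circle(D, 33.5); the below-RK intersection is V = (53.4, -40.9). B is the foot of the tangent from V: B = (49.4, -8.54).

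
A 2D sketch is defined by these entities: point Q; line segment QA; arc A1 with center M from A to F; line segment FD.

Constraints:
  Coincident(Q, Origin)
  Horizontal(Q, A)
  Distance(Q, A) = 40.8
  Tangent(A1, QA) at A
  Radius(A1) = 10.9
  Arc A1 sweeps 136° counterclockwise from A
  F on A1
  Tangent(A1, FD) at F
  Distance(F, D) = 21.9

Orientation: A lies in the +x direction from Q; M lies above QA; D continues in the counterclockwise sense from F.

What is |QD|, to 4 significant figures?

47.08

Q is at the origin; Q and A share the same y with |QA| = 40.8 and A on the +x side, so A = (40.80, 0.000). The tangent condition forces MA to be normal to QA, so M = A + (0, 10.9) = (40.80, 10.90). On A1, A sits at bearing -90° from M; a 136° counterclockwise sweep puts F at bearing 46°, so F = M + 10.9·(cos 46°, sin 46°) = (48.37, 18.74). Since A1 is tangent to FD there, MF ⟂ FD, so FD runs along (−sin 46°, cos 46°); with |FD| = 21.9, D = (32.62, 33.95). Then |QD| = |D − Q| = 47.08.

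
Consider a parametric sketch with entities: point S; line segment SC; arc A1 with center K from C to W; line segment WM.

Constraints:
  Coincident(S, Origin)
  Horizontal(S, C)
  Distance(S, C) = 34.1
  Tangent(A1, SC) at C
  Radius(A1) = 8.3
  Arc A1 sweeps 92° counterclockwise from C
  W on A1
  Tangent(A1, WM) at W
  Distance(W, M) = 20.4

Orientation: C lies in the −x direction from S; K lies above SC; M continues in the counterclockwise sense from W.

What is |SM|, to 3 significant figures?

39.3

On A1, C sits at bearing -90° from K; a 92° counterclockwise sweep puts W at bearing 2°, so W = K + 8.3·(cos 2°, sin 2°) = (-25.8, 8.59). A1 meets WM tangentially, so KW is at right angles to WM, so WM runs along (−sin 2°, cos 2°); with |WM| = 20.4, M = (-26.5, 29.0). Then |SM| = |M − S| = 39.3.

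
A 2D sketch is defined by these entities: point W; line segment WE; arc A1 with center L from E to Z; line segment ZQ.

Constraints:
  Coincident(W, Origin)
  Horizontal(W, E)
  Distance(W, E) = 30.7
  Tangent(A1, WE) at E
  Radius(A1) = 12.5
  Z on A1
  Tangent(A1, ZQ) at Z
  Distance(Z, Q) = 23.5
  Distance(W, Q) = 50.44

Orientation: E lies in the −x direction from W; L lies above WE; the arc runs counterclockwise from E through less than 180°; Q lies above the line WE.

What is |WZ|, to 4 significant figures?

27.44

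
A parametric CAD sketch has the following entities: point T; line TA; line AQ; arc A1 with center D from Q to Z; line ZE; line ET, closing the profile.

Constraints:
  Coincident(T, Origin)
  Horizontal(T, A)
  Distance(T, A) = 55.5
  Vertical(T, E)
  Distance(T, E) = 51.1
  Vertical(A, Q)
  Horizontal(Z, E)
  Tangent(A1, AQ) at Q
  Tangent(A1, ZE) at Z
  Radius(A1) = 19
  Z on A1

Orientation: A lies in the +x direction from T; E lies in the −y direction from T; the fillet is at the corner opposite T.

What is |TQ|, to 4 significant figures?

64.11

The virtual corner opposite T is at (55.50, -51.10). The tangent condition forces DQ to be normal to AQ and the tangent condition forces DZ to be normal to ZE, with radius 19.0, so the center D sits 19.0 in from both sides at D = (36.50, -32.10). That places the tangent points at Q = (55.50, -32.10) on AQ and Z = (36.50, -51.10) on ZE. Then |TQ| = |Q − T| = 64.11.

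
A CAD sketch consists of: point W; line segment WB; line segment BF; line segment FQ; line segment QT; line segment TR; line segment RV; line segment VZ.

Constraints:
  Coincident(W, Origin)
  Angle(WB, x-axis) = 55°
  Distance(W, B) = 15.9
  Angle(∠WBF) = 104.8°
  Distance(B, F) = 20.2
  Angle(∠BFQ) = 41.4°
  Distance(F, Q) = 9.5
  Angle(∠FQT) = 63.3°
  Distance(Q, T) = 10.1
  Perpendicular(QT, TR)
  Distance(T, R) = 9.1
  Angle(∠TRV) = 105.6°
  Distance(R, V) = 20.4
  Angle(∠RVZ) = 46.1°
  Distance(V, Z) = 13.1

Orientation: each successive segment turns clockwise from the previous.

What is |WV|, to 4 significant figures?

33.85

QT ⟂ TR, so TR runs at -5.500°; with |TR| = 9.1, R = (29.25, 11.80). ∠TRV = 105.6° gives RV at -79.90° from the x-axis; with |RV| = 20.4, V = (32.82, -8.288). Then |WV| = |V − W| = 33.85.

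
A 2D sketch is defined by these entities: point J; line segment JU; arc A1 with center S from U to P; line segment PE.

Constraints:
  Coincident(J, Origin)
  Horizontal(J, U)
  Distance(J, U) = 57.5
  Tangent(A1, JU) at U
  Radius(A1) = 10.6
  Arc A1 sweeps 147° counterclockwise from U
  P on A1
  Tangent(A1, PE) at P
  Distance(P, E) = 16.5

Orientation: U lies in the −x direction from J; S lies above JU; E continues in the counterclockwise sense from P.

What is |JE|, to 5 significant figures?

71.482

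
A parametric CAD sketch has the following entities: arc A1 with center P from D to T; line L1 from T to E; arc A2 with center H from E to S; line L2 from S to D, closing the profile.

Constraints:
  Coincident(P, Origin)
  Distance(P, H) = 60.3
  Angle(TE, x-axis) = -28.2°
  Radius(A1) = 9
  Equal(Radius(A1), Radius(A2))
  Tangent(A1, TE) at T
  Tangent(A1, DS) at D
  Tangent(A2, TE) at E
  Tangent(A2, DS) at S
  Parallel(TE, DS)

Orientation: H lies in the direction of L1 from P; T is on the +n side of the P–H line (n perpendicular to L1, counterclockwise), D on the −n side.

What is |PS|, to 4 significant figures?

60.97

The slot axis is L1's direction at -28.2°, so u = (cos -28.2°, sin -28.2°) = (0.8813, -0.4726) and n = (−sin -28.2°, cos -28.2°) = (0.4726, 0.8813). P is at the origin and H lies 60.3 along u from P, so H = 60.3·u = (53.14, -28.49). Tangency of A1 to both parallel lines with radius 9.0 puts T and D at P ± 9.0·n: T = (4.253, 7.932), D = (-4.253, -7.932). Equal radii place E and S the same way about H: E = H + 9.0·n = (57.40, -20.56), S = H − 9.0·n = (48.89, -36.43). Then |PS| = |S − P| = 60.97.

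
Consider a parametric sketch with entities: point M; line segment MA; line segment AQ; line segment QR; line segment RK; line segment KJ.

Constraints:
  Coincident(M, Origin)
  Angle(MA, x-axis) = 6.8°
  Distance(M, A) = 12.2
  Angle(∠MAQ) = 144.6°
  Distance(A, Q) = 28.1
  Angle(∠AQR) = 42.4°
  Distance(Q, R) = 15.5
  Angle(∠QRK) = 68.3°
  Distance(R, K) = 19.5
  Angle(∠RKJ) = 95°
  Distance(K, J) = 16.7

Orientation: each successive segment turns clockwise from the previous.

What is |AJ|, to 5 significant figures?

29.008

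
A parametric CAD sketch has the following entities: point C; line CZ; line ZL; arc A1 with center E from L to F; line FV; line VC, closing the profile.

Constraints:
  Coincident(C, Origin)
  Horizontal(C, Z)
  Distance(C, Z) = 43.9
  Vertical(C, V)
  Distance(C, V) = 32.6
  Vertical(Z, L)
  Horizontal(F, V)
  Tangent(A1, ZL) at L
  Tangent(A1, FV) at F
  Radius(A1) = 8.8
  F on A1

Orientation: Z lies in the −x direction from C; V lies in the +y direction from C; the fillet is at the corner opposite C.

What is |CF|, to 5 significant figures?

47.904

The virtual corner opposite C is at (-43.900, 32.600). A1 meets ZL tangentially, so EL is at right angles to ZL and the tangent condition forces EF to be normal to FV, with radius 8.8, so the center E sits 8.8 in from both sides at E = (-35.100, 23.800). That places the tangent points at L = (-43.900, 23.800) on ZL and F = (-35.100, 32.600) on FV. Then |CF| = |F − C| = 47.904.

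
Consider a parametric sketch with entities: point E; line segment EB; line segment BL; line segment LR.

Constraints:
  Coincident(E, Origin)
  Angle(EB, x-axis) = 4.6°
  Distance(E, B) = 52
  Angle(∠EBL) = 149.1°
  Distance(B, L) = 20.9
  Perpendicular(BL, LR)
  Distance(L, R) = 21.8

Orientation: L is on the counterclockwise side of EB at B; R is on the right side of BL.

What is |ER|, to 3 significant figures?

81.5

∠EBL = 149.1°, so BL runs at 4.6° + (180° − 149.1°) = 35.5° from the x-axis; with |BL| = 20.9, L = B + 20.9·(cos 35.5°, sin 35.5°) = (68.8, 16.3). BL ⟂ LR; with |LR| = 21.8 on the right of BL, R = L + 21.8·(0.581, -0.814) = (81.5, -1.44). Then |ER| = |R − E| = 81.5.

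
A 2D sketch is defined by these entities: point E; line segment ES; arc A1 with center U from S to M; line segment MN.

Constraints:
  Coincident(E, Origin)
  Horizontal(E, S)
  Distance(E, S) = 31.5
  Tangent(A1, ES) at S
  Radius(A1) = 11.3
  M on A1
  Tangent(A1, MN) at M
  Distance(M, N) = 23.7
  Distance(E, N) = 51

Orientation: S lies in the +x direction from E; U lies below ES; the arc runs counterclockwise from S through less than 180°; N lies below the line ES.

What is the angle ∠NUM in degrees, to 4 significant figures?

64.51°

E is at the origin; E and S share the same y with |ES| = 31.5 and S on the +x side, so S = (31.50, 0.000). The tangent condition forces US to be normal to ES, so U = S + (0, -11.3) = (31.50, -11.30). Since UM ⟂ MN (tangency), |UN| = √(11.3² + 23.7²) = 26.26 regardless of where M sits on A1. So N lies on both circle(E, 51.0) and circle(U, 26.26); the below-ES intersection is N = (34.72, -37.36). M is the foot of the tangent from N: M = (21.97, -17.38).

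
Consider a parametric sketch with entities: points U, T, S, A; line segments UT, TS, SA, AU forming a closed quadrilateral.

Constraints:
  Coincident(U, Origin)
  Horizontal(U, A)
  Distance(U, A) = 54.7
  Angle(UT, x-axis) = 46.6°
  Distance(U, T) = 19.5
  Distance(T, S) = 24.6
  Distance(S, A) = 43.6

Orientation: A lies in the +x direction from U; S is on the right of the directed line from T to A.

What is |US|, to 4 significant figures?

16.16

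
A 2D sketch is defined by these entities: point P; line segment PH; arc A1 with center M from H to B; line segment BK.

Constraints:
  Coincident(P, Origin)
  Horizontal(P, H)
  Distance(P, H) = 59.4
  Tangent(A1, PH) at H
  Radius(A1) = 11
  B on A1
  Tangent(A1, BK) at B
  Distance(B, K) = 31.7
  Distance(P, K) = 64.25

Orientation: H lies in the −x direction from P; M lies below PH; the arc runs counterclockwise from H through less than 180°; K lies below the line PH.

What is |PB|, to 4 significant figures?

70.29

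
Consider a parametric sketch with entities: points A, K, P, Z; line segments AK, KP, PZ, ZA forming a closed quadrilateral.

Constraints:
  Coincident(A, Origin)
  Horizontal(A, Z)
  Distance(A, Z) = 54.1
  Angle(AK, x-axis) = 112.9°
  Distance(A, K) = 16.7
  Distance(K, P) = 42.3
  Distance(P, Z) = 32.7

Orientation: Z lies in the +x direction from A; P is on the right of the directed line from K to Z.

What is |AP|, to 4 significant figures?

27.87

A is at the origin; A and Z share the same y with |AZ| = 54.1 and Z in +x, so Z = (54.1, 0). AK runs at 112.9° with |AK| = 16.7, so K = (-6.498, 15.38). P is determined by |KP| = 42.3 and |PZ| = 32.7 together: it lies at the intersection of circle(K, 42.3) and circle(Z, 32.7). With |KZ| = 62.52, the foot of the radical line on KZ is 37.02 from K and the perpendicular offset is √(42.3² − 37.02²) = 20.47. Taking the right-of-KZ solution: P = (24.35, -13.56).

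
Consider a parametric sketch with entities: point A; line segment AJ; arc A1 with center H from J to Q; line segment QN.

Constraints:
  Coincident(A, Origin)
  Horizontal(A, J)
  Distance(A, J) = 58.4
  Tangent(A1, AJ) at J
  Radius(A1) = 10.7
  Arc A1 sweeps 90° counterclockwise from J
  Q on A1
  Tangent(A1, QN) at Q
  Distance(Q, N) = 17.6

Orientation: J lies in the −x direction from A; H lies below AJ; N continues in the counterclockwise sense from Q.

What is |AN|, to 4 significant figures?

74.67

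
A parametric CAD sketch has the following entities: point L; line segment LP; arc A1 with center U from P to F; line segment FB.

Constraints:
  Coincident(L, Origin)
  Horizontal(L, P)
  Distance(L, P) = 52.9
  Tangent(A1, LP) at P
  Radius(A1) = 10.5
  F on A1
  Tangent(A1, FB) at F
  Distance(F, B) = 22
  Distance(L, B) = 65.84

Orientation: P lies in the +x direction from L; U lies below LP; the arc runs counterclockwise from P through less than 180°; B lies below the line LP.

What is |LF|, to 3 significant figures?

46.9

L is at the origin; L and P share the same y with |LP| = 52.9 and P on the +x side, so P = (52.9, 0.00). Tangency of A1 to LP means the radius UP is perpendicular to LP, so U = P + (0, -10.5) = (52.9, -10.5). Since UF ⟂ FB (tangency), |UB| = √(10.5² + 22.0²) = 24.4 regardless of where F sits on A1. So B lies on both circle(L, 65.84) and circle(U, 24.4); the below-LP intersection is B = (56.0, -34.7). F is the foot of the tangent from B: F = (44.1, -16.2).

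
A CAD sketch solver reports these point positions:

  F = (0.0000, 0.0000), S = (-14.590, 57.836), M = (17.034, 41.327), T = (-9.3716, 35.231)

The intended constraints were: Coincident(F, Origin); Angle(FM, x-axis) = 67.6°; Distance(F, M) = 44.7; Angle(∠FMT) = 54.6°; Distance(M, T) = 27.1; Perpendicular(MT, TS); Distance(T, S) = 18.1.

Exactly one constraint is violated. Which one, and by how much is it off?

Distance(T, S) = 18.1 — off by 5.10.

F = (0.00, 0.00) ✓; FM at 67.60° ✓; |FM| = 44.70 ✓; ∠FMT = 54.60° ✓; |MT| = 27.10 ✓; ∠(MT, TS) = 90.00° ✓; |TS| = 23.20 ✗.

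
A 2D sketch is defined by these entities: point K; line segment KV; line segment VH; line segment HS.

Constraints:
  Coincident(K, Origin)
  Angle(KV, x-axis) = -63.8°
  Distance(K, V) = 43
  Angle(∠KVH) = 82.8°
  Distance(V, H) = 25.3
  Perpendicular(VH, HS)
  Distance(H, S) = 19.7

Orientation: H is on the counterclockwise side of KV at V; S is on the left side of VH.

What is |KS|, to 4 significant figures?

30.39

K is at the origin; KV runs at -63.8° with length 43.0, so V = 43.0·(cos -63.8°, sin -63.8°) = (18.98, -38.58). ∠KVH = 82.8°, so VH runs at -63.8° + (180° − 82.8°) = 33.40° from the x-axis; with |VH| = 25.3, H = V + 25.3·(cos 33.40°, sin 33.40°) = (40.11, -24.65). VH ⟂ HS; with |HS| = 19.7 on the left of VH, S = H + 19.7·(-0.5505, 0.8348) = (29.26, -8.208). Then |KS| = |S − K| = 30.39.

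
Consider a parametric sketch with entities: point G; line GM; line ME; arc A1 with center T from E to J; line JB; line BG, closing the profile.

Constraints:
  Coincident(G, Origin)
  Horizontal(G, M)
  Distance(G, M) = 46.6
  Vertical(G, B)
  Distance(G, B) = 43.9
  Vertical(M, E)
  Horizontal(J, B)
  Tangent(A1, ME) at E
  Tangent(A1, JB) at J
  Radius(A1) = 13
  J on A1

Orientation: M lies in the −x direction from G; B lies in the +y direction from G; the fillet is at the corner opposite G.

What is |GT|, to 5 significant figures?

45.648

G is at the origin; GM is horizontal with |GM| = 46.6 and M on the −x side, so M = (-46.600, 0.0000). G and B share the same x with |GB| = 43.9 and B on the +y side, so B = (0.0000, 43.900). The virtual corner opposite G is at (-46.600, 43.900). Tangency of A1 to ME means the radius TE is perpendicular to ME and tangency of A1 to JB means the radius TJ is perpendicular to JB, with radius 13.0, so the center T sits 13.0 in from both sides at T = (-33.600, 30.900). Then |GT| = |T − G| = 45.648.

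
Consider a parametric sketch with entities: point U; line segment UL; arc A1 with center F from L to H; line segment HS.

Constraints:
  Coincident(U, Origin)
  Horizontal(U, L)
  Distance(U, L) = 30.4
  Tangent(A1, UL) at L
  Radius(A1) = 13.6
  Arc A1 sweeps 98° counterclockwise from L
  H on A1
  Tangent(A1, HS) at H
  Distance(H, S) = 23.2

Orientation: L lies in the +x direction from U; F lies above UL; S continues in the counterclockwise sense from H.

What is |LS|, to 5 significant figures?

39.806

On A1, L sits at bearing -90° from F; a 98° counterclockwise sweep puts H at bearing 8°, so H = F + 13.6·(cos 8°, sin 8°) = (43.868, 15.493). Tangency of A1 to HS means the radius FH is perpendicular to HS, so HS runs along (−sin 8°, cos 8°); with |HS| = 23.2, S = (40.639, 38.467). Then |LS| = |S − L| = 39.806.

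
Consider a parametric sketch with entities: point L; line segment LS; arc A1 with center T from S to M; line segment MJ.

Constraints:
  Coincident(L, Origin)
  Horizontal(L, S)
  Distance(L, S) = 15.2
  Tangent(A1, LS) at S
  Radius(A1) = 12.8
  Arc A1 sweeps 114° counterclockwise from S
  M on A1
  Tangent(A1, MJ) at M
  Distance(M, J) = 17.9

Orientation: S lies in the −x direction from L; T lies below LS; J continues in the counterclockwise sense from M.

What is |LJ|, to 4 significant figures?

39.56

On A1, S sits at bearing 90° from T; a 114° counterclockwise sweep puts M at bearing 204°, so M = T + 12.8·(cos 204°, sin 204°) = (-26.89, -18.01). Since A1 is tangent to MJ there, TM ⟂ MJ, so MJ runs along (−sin 204°, cos 204°); with |MJ| = 17.9, J = (-19.61, -34.36). Then |LJ| = |J − L| = 39.56.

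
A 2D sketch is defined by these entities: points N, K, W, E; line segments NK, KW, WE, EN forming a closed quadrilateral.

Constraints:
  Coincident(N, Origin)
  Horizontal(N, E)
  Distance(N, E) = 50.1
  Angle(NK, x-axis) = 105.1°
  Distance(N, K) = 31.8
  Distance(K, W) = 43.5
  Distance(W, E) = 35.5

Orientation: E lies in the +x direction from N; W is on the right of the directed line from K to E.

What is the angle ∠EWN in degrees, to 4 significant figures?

148.7°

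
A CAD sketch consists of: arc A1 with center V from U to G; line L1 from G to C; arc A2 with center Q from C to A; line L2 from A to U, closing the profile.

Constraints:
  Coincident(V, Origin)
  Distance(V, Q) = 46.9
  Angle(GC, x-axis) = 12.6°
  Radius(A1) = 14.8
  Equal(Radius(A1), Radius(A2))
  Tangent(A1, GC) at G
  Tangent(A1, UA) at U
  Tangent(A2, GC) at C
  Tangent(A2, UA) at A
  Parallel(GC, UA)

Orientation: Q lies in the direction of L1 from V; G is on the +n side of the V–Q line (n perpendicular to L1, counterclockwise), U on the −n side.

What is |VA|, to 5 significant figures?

49.180

The slot axis is L1's direction at 12.6°, so u = (cos 12.6°, sin 12.6°) = (0.97592, 0.21814) and n = (−sin 12.6°, cos 12.6°) = (-0.21814, 0.97592). V is at the origin and Q lies 46.9 along u from V, so Q = 46.9·u = (45.770, 10.231). Tangency of A1 to both parallel lines with radius 14.8 puts G and U at V ± 14.8·n: G = (-3.2285, 14.444), U = (3.2285, -14.444). Equal radii place C and A the same way about Q: C = Q + 14.8·n = (42.542, 24.674), A = Q − 14.8·n = (48.999, -4.2127). Then |VA| = |A − V| = 49.180.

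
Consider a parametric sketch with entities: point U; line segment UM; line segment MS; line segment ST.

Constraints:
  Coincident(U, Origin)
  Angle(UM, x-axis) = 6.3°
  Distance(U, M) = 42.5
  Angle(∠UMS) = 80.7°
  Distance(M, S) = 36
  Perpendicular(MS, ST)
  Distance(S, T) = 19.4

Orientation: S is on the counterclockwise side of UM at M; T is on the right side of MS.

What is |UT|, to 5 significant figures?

67.907

∠UMS = 80.7°, so MS runs at 6.3° + (180° − 80.7°) = 105.60° from the x-axis; with |MS| = 36.0, S = M + 36.0·(cos 105.60°, sin 105.60°) = (32.562, 39.338). MS ⟂ ST; with |ST| = 19.4 on the right of MS, T = S + 19.4·(0.96316, 0.26892) = (51.248, 44.555). Then |UT| = |T − U| = 67.907.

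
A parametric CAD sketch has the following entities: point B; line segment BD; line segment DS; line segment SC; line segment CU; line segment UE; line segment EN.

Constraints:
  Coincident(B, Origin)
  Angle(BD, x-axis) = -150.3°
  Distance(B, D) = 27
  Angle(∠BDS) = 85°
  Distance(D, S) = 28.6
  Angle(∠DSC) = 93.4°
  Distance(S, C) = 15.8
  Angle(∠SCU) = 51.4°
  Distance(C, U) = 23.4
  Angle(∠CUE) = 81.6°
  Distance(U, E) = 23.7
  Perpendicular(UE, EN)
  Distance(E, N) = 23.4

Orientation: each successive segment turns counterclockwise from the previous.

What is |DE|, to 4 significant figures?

30.62

∠SCU = 51.4° gives CU at 159.9° from the x-axis; with |CU| = 23.4, U = (-15.65, -20.64). ∠CUE = 81.6° gives UE at -101.7° from the x-axis; with |UE| = 23.7, E = (-20.45, -43.85). Then |DE| = |E − D| = 30.62.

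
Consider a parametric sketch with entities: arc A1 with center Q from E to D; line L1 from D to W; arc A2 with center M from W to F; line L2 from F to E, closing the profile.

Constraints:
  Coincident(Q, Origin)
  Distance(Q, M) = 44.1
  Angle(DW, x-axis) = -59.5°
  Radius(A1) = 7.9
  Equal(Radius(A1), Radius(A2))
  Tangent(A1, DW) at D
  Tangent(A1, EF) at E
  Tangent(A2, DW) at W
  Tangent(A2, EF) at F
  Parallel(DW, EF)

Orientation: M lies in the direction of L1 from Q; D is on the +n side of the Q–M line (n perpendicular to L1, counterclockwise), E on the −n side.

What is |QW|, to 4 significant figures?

44.80

The slot axis is L1's direction at -59.5°, so u = (cos -59.5°, sin -59.5°) = (0.5075, -0.8616) and n = (−sin -59.5°, cos -59.5°) = (0.8616, 0.5075). Q is at the origin and M lies 44.1 along u from Q, so M = 44.1·u = (22.38, -38.00). Tangency of A1 to both parallel lines with radius 7.9 puts D and E at Q ± 7.9·n: D = (6.807, 4.010), E = (-6.807, -4.010). Equal radii place W and F the same way about M: W = M + 7.9·n = (29.19, -33.99), F = M − 7.9·n = (15.58, -42.01). Then |QW| = |W − Q| = 44.80.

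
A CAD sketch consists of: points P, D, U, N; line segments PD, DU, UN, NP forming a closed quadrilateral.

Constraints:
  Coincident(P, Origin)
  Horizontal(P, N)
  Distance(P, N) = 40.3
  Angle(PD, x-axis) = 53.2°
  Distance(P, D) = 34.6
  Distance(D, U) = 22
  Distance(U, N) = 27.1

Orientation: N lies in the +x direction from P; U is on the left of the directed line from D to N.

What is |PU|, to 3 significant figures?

50.5

P is at the origin; PN is horizontal with |PN| = 40.3 and N in +x, so N = (40.3, 0). PD runs at 53.2° with |PD| = 34.6, so D = (20.7, 27.7). U is determined by |DU| = 22.0 and |UN| = 27.1 together: it lies at the intersection of circle(D, 22.0) and circle(N, 27.1). With |DN| = 33.9, the foot of the radical line on DN is 13.3 from D and the perpendicular offset is √(22.0² − 13.3²) = 17.5. Taking the left-of-DN solution: U = (42.7, 27.0).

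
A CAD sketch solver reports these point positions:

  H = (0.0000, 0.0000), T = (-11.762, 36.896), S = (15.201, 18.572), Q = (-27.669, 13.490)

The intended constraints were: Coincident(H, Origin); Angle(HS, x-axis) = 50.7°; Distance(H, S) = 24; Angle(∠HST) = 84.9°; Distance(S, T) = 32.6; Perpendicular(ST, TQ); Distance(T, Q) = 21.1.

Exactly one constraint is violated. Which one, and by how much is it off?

Distance(T, Q) = 21.1 — off by 7.20.

H = (0.00, 0.00) ✓; HS at 50.70° ✓; |HS| = 24.00 ✓; ∠HST = 84.90° ✓; |ST| = 32.60 ✓; ∠(ST, TQ) = 90.00° ✓; |TQ| = 28.30 ✗.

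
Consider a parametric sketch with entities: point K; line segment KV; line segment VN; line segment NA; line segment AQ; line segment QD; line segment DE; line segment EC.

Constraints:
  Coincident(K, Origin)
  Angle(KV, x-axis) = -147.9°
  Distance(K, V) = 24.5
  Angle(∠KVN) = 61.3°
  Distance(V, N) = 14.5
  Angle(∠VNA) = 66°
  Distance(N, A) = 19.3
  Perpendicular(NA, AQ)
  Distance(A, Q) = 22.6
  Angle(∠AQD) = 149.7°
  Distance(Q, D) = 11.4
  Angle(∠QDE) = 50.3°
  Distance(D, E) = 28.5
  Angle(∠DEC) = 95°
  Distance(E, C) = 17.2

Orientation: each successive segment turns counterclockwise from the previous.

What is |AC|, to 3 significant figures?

1.61

K is at the origin; KV runs at -147.9° with length 24.5, so V = (-20.8, -13.0). ∠KVN = 61.3° gives VN at -29.2° from the x-axis; with |VN| = 14.5, N = (-8.10, -20.1). ∠VNA = 66.0° gives NA at 84.8° from the x-axis; with |NA| = 19.3, A = (-6.35, -0.873). NA ⟂ AQ, so AQ runs at 175°; with |AQ| = 22.6, Q = (-28.9, 1.18). ∠AQD = 149.7° gives QD at -155° from the x-axis; with |QD| = 11.4, D = (-39.2, -3.66). ∠QDE = 50.3° gives DE at -25.2° from the x-axis; with |DE| = 28.5, E = (-13.4, -15.8). ∠DEC = 95.0° gives EC at 59.8° from the x-axis; with |EC| = 17.2, C = (-4.74, -0.929). Then |AC| = |C − A| = 1.61.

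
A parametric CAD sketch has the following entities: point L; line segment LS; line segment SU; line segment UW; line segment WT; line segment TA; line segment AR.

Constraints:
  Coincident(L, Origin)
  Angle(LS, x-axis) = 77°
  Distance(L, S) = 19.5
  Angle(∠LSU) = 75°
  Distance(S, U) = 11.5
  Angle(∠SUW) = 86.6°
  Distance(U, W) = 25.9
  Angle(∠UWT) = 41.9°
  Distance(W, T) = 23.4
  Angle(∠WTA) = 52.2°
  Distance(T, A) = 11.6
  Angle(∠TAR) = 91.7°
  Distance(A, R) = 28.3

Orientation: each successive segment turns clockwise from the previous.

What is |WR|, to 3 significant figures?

9.98

L is at the origin; LS runs at 77.0° with length 19.5, so S = (4.39, 19.0). ∠LSU = 75.0° gives SU at -28.0° from the x-axis; with |SU| = 11.5, U = (14.5, 13.6). ∠SUW = 86.6° gives UW at -121° from the x-axis; with |UW| = 25.9, W = (1.05, -8.51). ∠UWT = 41.9° gives WT at 100° from the x-axis; with |WT| = 23.4, T = (-3.22, 14.5). ∠WTA = 52.2° gives TA at -27.3° from the x-axis; with |TA| = 11.6, A = (7.09, 9.18). ∠TAR = 91.7° gives AR at -116° from the x-axis; with |AR| = 28.3, R = (-5.14, -16.3). Then |WR| = |R − W| = 9.98.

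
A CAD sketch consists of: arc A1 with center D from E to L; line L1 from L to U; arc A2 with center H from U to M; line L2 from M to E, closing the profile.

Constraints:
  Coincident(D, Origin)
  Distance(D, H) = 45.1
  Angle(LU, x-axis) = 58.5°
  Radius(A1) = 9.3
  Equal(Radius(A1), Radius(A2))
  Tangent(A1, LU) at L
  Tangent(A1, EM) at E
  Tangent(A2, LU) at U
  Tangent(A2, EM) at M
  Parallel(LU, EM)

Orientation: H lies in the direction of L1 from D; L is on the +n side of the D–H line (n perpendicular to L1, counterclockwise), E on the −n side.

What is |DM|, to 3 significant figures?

46.0

Tangency of A1 to both parallel lines with radius 9.3 puts L and E at D ± 9.3·n: L = (-7.93, 4.86), E = (7.93, -4.86). Equal radii place U and M the same way about H: U = H + 9.3·n = (15.6, 43.3), M = H − 9.3·n = (31.5, 33.6). Then |DM| = |M − D| = 46.0.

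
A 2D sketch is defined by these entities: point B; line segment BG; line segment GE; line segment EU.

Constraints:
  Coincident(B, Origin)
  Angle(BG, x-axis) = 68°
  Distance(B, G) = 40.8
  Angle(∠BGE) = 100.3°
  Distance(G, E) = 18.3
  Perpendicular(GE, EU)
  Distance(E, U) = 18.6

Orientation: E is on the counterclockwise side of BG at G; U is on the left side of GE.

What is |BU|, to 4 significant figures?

33.45

∠BGE = 100.3°, so GE runs at 68.0° + (180° − 100.3°) = 147.7° from the x-axis; with |GE| = 18.3, E = G + 18.3·(cos 147.7°, sin 147.7°) = (-0.1843, 47.61). GE ⟂ EU; with |EU| = 18.6 on the left of GE, U = E + 18.6·(-0.5344, -0.8453) = (-10.12, 31.89). Then |BU| = |U − B| = 33.45.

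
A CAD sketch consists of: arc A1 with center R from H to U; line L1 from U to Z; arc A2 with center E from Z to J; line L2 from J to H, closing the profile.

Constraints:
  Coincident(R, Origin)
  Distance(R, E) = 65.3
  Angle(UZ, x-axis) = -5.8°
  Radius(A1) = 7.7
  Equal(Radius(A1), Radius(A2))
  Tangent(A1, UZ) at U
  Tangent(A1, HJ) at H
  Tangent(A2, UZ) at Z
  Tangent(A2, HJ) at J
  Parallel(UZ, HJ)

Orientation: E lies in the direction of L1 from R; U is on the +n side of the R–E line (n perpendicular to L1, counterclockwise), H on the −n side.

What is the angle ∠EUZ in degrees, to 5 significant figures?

6.7251°

The slot axis is L1's direction at -5.8°, so u = (cos -5.8°, sin -5.8°) = (0.99488, -0.10106) and n = (−sin -5.8°, cos -5.8°) = (0.10106, 0.99488). R is at the origin and E lies 65.3 along u from R, so E = 65.3·u = (64.966, -6.5990). Tangency of A1 to both parallel lines with radius 7.7 puts U and H at R ± 7.7·n: U = (0.77813, 7.6606), H = (-0.77813, -7.6606). Equal radii place Z and J the same way about E: Z = E + 7.7·n = (65.744, 1.0616), J = E − 7.7·n = (64.188, -14.260). Then cos ∠EUZ = UE·UZ / (|UE||UZ|), giving 6.7251°.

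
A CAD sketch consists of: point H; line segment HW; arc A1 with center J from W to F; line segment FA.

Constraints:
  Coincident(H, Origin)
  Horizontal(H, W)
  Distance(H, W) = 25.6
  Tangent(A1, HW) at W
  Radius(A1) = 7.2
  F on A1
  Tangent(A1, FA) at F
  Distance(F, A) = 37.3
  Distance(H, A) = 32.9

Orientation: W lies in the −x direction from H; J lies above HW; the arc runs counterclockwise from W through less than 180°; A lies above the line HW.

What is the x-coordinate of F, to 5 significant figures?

-19.827

H is at the origin; H and W share the same y with |HW| = 25.6 and W on the −x side, so W = (-25.600, 0.0000). A1 meets HW tangentially, so JW is at right angles to HW, so J = W + (0, 7.2) = (-25.600, 7.2000). Since JF ⟂ FA (tangency), |JA| = √(7.2² + 37.3²) = 37.989 regardless of where F sits on A1. So A lies on both circle(H, 32.9) and circle(J, 37.989); the above-HW intersection is A = (2.4600, 32.808). F is the foot of the tangent from A: F = (-19.827, 2.8980).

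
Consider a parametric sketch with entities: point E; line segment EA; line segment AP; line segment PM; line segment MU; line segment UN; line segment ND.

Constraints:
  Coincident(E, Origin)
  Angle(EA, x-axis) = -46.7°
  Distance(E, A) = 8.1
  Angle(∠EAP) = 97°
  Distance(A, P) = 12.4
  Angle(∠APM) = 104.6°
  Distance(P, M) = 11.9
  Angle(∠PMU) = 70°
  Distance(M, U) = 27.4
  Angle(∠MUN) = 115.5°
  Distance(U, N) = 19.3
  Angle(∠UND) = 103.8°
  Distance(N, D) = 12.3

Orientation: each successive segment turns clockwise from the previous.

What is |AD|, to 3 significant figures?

18.1

E is at the origin; EA runs at -46.7° with length 8.1, so A = (5.56, -5.89). ∠EAP = 97.0° gives AP at -130° from the x-axis; with |AP| = 12.4, P = (-2.37, -15.4). ∠APM = 104.6° gives PM at 155° from the x-axis; with |PM| = 11.9, M = (-13.1, -10.4). ∠PMU = 70.0° gives MU at 44.9° from the x-axis; with |MU| = 27.4, U = (6.27, 8.95). ∠MUN = 115.5° gives UN at -19.6° from the x-axis; with |UN| = 19.3, N = (24.4, 2.48). ∠UND = 103.8° gives ND at -95.8° from the x-axis; with |ND| = 12.3, D = (23.2, -9.76). Then |AD| = |D − A| = 18.1.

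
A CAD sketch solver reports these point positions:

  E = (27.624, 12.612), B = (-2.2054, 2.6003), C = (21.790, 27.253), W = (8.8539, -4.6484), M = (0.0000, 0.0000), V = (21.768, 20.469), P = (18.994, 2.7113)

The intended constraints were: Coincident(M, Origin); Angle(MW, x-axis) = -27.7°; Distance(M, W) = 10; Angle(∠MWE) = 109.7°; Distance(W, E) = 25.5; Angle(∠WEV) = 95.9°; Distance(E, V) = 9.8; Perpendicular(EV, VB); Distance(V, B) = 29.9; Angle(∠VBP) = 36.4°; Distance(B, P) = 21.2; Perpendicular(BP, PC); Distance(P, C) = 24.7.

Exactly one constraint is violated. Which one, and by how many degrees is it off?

Perpendicular(BP, PC) — off by 6.80°.

M = (0.00, 0.00) ✓; MW at -27.70° ✓; |MW| = 10.00 ✓; ∠MWE = 109.7° ✓; |WE| = 25.50 ✓; ∠WEV = 95.90° ✓; |EV| = 9.799 ✓; ∠(EV, VB) = 90.00° ✓; |VB| = 29.90 ✓; ∠VBP = 36.40° ✓; |BP| = 21.20 ✓; ∠(BP, PC) = 83.20° ✗; |PC| = 24.70 ✓.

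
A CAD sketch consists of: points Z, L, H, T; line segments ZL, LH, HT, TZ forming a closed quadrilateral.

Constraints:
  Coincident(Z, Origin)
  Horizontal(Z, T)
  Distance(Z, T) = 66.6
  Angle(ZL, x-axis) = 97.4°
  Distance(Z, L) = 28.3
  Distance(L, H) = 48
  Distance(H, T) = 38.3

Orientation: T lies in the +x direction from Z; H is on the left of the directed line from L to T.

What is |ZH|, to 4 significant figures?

54.10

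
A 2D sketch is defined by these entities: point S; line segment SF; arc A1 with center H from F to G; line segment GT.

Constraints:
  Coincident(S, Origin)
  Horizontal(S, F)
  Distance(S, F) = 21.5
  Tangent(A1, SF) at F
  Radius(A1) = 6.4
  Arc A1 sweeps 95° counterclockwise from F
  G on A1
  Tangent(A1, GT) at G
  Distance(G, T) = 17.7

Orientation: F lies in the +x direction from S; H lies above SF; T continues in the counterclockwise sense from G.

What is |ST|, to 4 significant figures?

36.03

S is at the origin; S and F share the same y with |SF| = 21.5 and F on the +x side, so F = (21.50, 0.000). A1 meets SF tangentially, so HF is at right angles to SF, so H = F + (0, 6.4) = (21.50, 6.400). On A1, F sits at bearing -90° from H; a 95° counterclockwise sweep puts G at bearing 5°, so G = H + 6.4·(cos 5°, sin 5°) = (27.88, 6.958). Tangency of A1 to GT means the radius HG is perpendicular to GT, so GT runs along (−sin 5°, cos 5°); with |GT| = 17.7, T = (26.33, 24.59). Then |ST| = |T − S| = 36.03.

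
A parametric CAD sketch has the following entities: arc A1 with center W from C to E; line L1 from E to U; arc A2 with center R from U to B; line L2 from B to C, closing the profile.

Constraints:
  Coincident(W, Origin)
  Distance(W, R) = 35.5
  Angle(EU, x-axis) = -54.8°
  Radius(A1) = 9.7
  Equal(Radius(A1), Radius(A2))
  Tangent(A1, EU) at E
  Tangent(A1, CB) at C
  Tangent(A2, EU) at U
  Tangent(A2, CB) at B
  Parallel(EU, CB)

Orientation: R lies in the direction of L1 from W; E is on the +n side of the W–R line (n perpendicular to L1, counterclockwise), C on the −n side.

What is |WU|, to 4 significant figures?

36.80

Tangency of A1 to both parallel lines with radius 9.7 puts E and C at W ± 9.7·n: E = (7.926, 5.591), C = (-7.926, -5.591). Equal radii place U and B the same way about R: U = R + 9.7·n = (28.39, -23.42), B = R − 9.7·n = (12.54, -34.60). Then |WU| = |U − W| = 36.80.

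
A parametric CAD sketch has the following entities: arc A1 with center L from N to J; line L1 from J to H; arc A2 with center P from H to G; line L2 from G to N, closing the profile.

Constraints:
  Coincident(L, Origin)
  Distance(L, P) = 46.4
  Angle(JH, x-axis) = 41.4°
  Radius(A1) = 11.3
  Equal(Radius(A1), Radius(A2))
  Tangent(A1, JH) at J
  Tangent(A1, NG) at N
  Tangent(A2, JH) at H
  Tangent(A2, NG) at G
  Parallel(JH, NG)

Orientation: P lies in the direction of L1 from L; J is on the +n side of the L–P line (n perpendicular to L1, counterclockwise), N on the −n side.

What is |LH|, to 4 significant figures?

47.76

The slot axis is L1's direction at 41.4°, so u = (cos 41.4°, sin 41.4°) = (0.7501, 0.6613) and n = (−sin 41.4°, cos 41.4°) = (-0.6613, 0.7501). L is at the origin and P lies 46.4 along u from L, so P = 46.4·u = (34.81, 30.68). Tangency of A1 to both parallel lines with radius 11.3 puts J and N at L ± 11.3·n: J = (-7.473, 8.476), N = (7.473, -8.476). Equal radii place H and G the same way about P: H = P + 11.3·n = (27.33, 39.16), G = P − 11.3·n = (42.28, 22.21). Then |LH| = |H − L| = 47.76.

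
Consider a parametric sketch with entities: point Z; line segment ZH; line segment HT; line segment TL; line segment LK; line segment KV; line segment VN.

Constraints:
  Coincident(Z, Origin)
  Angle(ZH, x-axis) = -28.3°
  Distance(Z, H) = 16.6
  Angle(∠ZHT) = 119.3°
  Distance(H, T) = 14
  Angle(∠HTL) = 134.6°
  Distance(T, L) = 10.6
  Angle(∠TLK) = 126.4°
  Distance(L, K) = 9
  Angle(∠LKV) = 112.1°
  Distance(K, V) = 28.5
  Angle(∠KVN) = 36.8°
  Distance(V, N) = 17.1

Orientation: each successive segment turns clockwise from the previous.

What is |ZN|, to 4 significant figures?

12.33

Z is at the origin; ZH runs at -28.3° with length 16.6, so H = (14.62, -7.870). ∠ZHT = 119.3° gives HT at -89.00° from the x-axis; with |HT| = 14.0, T = (14.86, -21.87). ∠HTL = 134.6° gives TL at -134.4° from the x-axis; with |TL| = 10.6, L = (7.444, -29.44). ∠TLK = 126.4° gives LK at 172.0° from the x-axis; with |LK| = 9.0, K = (-1.469, -28.19). ∠LKV = 112.1° gives KV at 104.1° from the x-axis; with |KV| = 28.5, V = (-8.412, -0.5472). ∠KVN = 36.8° gives VN at -39.10° from the x-axis; with |VN| = 17.1, N = (4.859, -11.33). Then |ZN| = |N − Z| = 12.33.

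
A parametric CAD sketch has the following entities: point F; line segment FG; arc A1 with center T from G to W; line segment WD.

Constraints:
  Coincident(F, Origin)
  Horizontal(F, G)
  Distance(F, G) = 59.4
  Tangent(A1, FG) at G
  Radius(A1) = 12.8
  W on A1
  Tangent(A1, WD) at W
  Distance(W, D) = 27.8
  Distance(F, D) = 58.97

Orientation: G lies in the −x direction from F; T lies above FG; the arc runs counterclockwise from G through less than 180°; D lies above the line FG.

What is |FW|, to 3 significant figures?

48.1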